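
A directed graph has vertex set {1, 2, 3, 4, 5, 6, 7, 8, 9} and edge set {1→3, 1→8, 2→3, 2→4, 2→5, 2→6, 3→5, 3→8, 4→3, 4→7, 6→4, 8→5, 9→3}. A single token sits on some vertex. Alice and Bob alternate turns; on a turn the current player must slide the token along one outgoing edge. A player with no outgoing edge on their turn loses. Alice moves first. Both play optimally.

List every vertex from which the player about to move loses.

1, 5, 6, 7, 9

Classify positions by backward induction: terminal positions (no move available) are L. From any other position, the mover wins iff some move reaches an L.
Every edge goes from a vertex to one that appears earlier in the order 5, 7, 8, 3, 9, 4, 6, 2, 1, so processing vertices in that order labels each vertex after all of its successors.
5: no outgoing edge → L
7: no outgoing edge → L
8: can move to 5, which is L ⇒ W
3: can move to 5, which is L ⇒ W
9: the only move is to 3(W), a W ⇒ L
4: can move to 7, which is L ⇒ W
6: the only move is to 4(W), a W ⇒ L
2: can move to 6, which is L ⇒ W
1: moves to 3(W), 8(W); every one is W ⇒ L
Reading off the rows marked L gives the requested list; there are 5 such vertices.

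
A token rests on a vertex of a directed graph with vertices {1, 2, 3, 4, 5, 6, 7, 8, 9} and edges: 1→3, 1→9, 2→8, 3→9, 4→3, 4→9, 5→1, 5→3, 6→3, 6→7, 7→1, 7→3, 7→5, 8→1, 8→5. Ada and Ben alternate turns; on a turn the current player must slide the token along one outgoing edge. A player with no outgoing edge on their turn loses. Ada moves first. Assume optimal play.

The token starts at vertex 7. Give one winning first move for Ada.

Label each position W (a win for the player to move) or L (a loss). A position with no legal move is L; any other position is W exactly when some move reaches an L, and L when every move reaches a W.
Every edge goes from a vertex to one that appears earlier in the order 9, 3, 1, 5, 7, 8, 6, 2, 4, so processing vertices in that order labels each vertex after all of its successors.
9: no outgoing edge → L
3: reaches L-position 9 → W
1: reaches L-position 9 → W
5: only reaches 1(W), 3(W), all W → L
7: reaches L-position 5 → W
8: reaches L-position 5 → W
6: only reaches 7(W), 3(W), all W → L
2: only reaches 8(W), which is W → L
4: reaches L-position 9 → W
From 7, the L positions reachable in one move are: 5.

Move to 5.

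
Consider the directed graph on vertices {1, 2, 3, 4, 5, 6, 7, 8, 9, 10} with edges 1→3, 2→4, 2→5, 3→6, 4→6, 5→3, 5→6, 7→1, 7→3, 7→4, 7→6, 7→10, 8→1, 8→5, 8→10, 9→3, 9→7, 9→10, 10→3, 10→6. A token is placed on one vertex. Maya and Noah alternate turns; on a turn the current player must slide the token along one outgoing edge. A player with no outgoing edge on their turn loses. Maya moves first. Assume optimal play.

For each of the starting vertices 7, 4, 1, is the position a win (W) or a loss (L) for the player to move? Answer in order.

7: W, 4: W, 1: L

Classify positions by backward induction: terminal positions (no move available) are L. From any other position, the mover wins iff some move reaches an L.
Every edge goes from a vertex to one that appears earlier in the order 6, 3, 5, 10, 1, 4, 8, 2, 7, 9, so processing vertices in that order labels each vertex after all of its successors.
6: no outgoing edge → L
3: W (go to 6, an L position)
5: W (go to 6, an L position)
10: W (go to 6, an L position)
1: L (sole option 3(W) is W)
4: W (go to 6, an L position)
8: W (go to 1, an L position)
2: L (options 4(W), 5(W) are all W)
7: W (go to 1, an L position)
9: L (options 7(W), 10(W), 3(W) are all W)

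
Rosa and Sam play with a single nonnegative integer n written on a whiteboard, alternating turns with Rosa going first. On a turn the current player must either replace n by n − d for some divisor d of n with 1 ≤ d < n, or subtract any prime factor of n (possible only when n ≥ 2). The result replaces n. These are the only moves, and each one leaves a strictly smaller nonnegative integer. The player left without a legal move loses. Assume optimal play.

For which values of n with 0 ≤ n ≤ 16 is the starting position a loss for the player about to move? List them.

0, 1, 4, 9, 14

Build the W/L table. Terminal = L. A non-terminal position is W if it has a move to some L; otherwise it is L.
n=0: no move → L
n=1: no move → L
n=2: W (go to 0, an L position)
n=3: W (go to 0, an L position)
n=4: L (options 2(W), 3(W) are all W)
n=5: W (go to 0, an L position)
n=6: W (go to 4, an L position)
n=7: W (go to 0, an L position)
n=8: W (go to 4, an L position)
n=9: L (options 6(W), 8(W) are all W)
n=10: W (go to 9, an L position)
n=11: W (go to 0, an L position)
n=12: W (go to 9, an L position)
n=13: W (go to 0, an L position)
n=14: L (options 7(W), 12(W), 13(W) are all W)
n=15: W (go to 14, an L position)
n=16: W (go to 14, an L position)
Reading off the rows marked L gives the requested list; there are 5 such values of n.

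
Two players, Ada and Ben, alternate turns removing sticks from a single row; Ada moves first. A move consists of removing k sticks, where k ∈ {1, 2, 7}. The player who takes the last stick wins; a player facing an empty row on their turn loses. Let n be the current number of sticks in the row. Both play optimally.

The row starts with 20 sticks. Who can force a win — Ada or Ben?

Ada wins.

Label each position W (a win for the player to move) or L (a loss). A position with no legal move is L; any other position is W exactly when some move reaches an L, and L when every move reaches a W.
n=0: no move → L
n=1: reaches L-position 0 → W
n=2: reaches L-position 0 → W
n=3: only reaches 2(W), 1(W), all W → L
n=4: reaches L-position 3 → W
n=5: reaches L-position 3 → W
n=6: only reaches 5(W), 4(W), all W → L
n=7: reaches L-position 6 → W
n=8: reaches L-position 6 → W
n=9: only reaches 8(W), 7(W), 2(W), all W → L
n=10: reaches L-position 9 → W
n=11: reaches L-position 9 → W
n=12: only reaches 11(W), 10(W), 5(W), all W → L
n=13: reaches L-position 12 → W
n=14: reaches L-position 12 → W
n=15: only reaches 14(W), 13(W), 8(W), all W → L
n=16: reaches L-position 15 → W
n=17: reaches L-position 15 → W
n=18: only reaches 17(W), 16(W), 11(W), all W → L
n=19: reaches L-position 18 → W
n=20: reaches L-position 18 → W
From 20 Ada can remove 2, leaving 18, reaching an L position.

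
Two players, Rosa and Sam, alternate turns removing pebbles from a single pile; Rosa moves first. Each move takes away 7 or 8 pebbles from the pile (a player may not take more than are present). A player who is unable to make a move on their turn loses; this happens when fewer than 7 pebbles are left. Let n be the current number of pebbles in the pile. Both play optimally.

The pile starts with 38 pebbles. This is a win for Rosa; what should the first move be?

Use the standard recursion: the mover loses at a terminal position; elsewhere, the mover wins exactly when some move hands the opponent an L position.
n=0: no move → L
n=1: no move → L
n=2: no move → L
n=3: no move → L
n=4: no move → L
n=5: no move → L
n=6: no move → L
n=7: can move to 0, which is L ⇒ W
n=8: can move to 1, which is L ⇒ W
n=9: can move to 2, which is L ⇒ W
n=10: can move to 3, which is L ⇒ W
n=11: can move to 4, which is L ⇒ W
n=12: can move to 5, which is L ⇒ W
n=13: can move to 6, which is L ⇒ W
n=14: can move to 6, which is L ⇒ W
n=15: moves to 8(W), 7(W); every one is W ⇒ L
n=16: moves to 9(W), 8(W); every one is W ⇒ L
n=17: moves to 10(W), 9(W); every one is W ⇒ L
n=18: moves to 11(W), 10(W); every one is W ⇒ L
n=19: moves to 12(W), 11(W); every one is W ⇒ L
n=20: moves to 13(W), 12(W); every one is W ⇒ L
n=21: moves to 14(W), 13(W); every one is W ⇒ L
n=22: can move to 15, which is L ⇒ W
n=23: can move to 16, which is L ⇒ W
n=24: can move to 17, which is L ⇒ W
n=25: can move to 18, which is L ⇒ W
n=26: can move to 19, which is L ⇒ W
n=27: can move to 20, which is L ⇒ W
n=28: can move to 21, which is L ⇒ W
n=29: can move to 21, which is L ⇒ W
n=30: moves to 23(W), 22(W); every one is W ⇒ L
n=31: moves to 24(W), 23(W); every one is W ⇒ L
n=32: moves to 25(W), 24(W); every one is W ⇒ L
n=33: moves to 26(W), 25(W); every one is W ⇒ L
n=34: moves to 27(W), 26(W); every one is W ⇒ L
n=35: moves to 28(W), 27(W); every one is W ⇒ L
n=36: moves to 29(W), 28(W); every one is W ⇒ L
n=37: can move to 30, which is L ⇒ W
n=38: can move to 31, which is L ⇒ W
From 38, the L positions reachable in one move are: 31, 30. Any move reaching one of these is winning.

Remove 7, leaving 31.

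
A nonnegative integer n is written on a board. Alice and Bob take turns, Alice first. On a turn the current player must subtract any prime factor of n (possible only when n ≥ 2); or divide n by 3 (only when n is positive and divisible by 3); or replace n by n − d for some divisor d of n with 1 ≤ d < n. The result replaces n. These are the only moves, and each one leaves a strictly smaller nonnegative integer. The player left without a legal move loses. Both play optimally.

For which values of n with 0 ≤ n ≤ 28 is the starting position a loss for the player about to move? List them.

0, 1, 4, 9, 14, 20, 26

Build the W/L table. Terminal = L. A non-terminal position is W if it has a move to some L; otherwise it is L.
n=0: no move → L
n=1: no move → L
n=2: can move to 0, which is L ⇒ W
n=3: can move to 0, which is L ⇒ W
n=4: moves to 2(W), 3(W); every one is W ⇒ L
n=5: can move to 0, which is L ⇒ W
n=6: can move to 4, which is L ⇒ W
n=7: can move to 0, which is L ⇒ W
n=8: can move to 4, which is L ⇒ W
n=9: moves to 3(W), 6(W), 8(W); every one is W ⇒ L
n=10: can move to 9, which is L ⇒ W
n=11: can move to 0, which is L ⇒ W
n=12: can move to 4, which is L ⇒ W
n=13: can move to 0, which is L ⇒ W
n=14: moves to 7(W), 12(W), 13(W); every one is W ⇒ L
n=15: can move to 14, which is L ⇒ W
n=16: can move to 14, which is L ⇒ W
n=17: can move to 0, which is L ⇒ W
n=18: can move to 9, which is L ⇒ W
n=19: can move to 0, which is L ⇒ W
n=20: moves to 10(W), 15(W), 16(W), 18(W), 19(W); every one is W ⇒ L
n=21: can move to 14, which is L ⇒ W
n=22: can move to 20, which is L ⇒ W
n=23: can move to 0, which is L ⇒ W
n=24: can move to 20, which is L ⇒ W
n=25: can move to 20, which is L ⇒ W
n=26: moves to 13(W), 24(W), 25(W); every one is W ⇒ L
n=27: can move to 9, which is L ⇒ W
n=28: can move to 14, which is L ⇒ W
Reading off the rows marked L gives the requested list; there are 7 such values of n.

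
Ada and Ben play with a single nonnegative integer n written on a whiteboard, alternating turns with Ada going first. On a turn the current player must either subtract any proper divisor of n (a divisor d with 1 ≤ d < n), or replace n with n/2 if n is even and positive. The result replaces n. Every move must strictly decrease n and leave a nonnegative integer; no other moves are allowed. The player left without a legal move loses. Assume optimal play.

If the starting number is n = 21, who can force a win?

Build the W/L table. Terminal = L. A non-terminal position is W if it has a move to some L; otherwise it is L.
n=0: no move → L
n=1: no move → L
n=2: can move to 1, which is L ⇒ W
n=3: the only move is to 2(W), a W ⇒ L
n=4: can move to 3, which is L ⇒ W
n=5: the only move is to 4(W), a W ⇒ L
n=6: can move to 3, which is L ⇒ W
n=7: the only move is to 6(W), a W ⇒ L
n=8: can move to 7, which is L ⇒ W
n=9: moves to 6(W), 8(W); every one is W ⇒ L
n=10: can move to 5, which is L ⇒ W
n=11: the only move is to 10(W), a W ⇒ L
n=12: can move to 9, which is L ⇒ W
n=13: the only move is to 12(W), a W ⇒ L
n=14: can move to 7, which is L ⇒ W
n=15: moves to 10(W), 12(W), 14(W); every one is W ⇒ L
n=16: can move to 15, which is L ⇒ W
n=17: the only move is to 16(W), a W ⇒ L
n=18: can move to 9, which is L ⇒ W
n=19: the only move is to 18(W), a W ⇒ L
n=20: can move to 15, which is L ⇒ W
n=21: moves to 14(W), 18(W), 20(W); every one is W ⇒ L
The starting position 21 is L: whatever Ada does, the opponent receives a W position.

Ben wins.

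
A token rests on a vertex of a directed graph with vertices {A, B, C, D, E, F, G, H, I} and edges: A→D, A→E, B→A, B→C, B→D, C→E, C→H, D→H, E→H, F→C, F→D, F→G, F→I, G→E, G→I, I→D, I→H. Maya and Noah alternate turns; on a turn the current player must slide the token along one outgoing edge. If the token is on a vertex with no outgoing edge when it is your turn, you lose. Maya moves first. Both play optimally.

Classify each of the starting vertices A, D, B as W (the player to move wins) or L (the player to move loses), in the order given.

Compute win/loss labels from the base case upward. A position with no move is L. Any other position is W if it can reach an L in one move, else L.
Every edge goes from a vertex to one that appears earlier in the order H, D, E, C, I, A, G, B, F, so processing vertices in that order labels each vertex after all of its successors.
H: no outgoing edge → L
D: W (go to H, an L position)
E: W (go to H, an L position)
C: W (go to H, an L position)
I: W (go to H, an L position)
A: L (options E(W), D(W) are all W)
G: L (options I(W), E(W) are all W)
B: W (go to A, an L position)
F: W (go to G, an L position)

A: L, D: W, B: W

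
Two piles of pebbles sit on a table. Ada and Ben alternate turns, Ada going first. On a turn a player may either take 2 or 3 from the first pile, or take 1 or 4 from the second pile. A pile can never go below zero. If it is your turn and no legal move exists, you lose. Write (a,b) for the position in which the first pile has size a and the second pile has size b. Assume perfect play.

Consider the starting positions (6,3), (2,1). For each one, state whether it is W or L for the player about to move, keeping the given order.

Build the W/L table. Terminal = L. A non-terminal position is W if it has a move to some L; otherwise it is L.
No move ever increases a pile, so every position that can arise here has a ≤ 6 and b ≤ 3; it is enough to label the cells with 0 ≤ a ≤ 6 and 0 ≤ b ≤ 3.
Every move lowers a or b (never raises either), so fill the grid row by row in increasing a, and left to right within a row: each cell's successors are then already labelled.
      b=0  b=1  b=2  b=3
a=0:    L    W    L    W
a=1:    L    W    L    W
a=2:    W    L    W    L
a=3:    W    L    W    L
a=4:    W    W    W    W
a=5:    L    W    L    W
a=6:    L    W    L    W
Cells with no legal move (terminal, hence L): (0,0), (1,0).
The remaining L cells, each justified by listing all of its moves:
(0,2): the only move is to (0,1)(W), a W ⇒ L
(1,2): the only move is to (1,1)(W), a W ⇒ L
(2,1): moves to (0,1)(W), (2,0)(W); every one is W ⇒ L
(2,3): moves to (0,3)(W), (2,2)(W); every one is W ⇒ L
(3,1): moves to (1,1)(W), (0,1)(W), (3,0)(W); every one is W ⇒ L
(3,3): moves to (1,3)(W), (0,3)(W), (3,2)(W); every one is W ⇒ L
(5,0): moves to (3,0)(W), (2,0)(W); every one is W ⇒ L
(5,2): moves to (3,2)(W), (2,2)(W), (5,1)(W); every one is W ⇒ L
(6,0): moves to (4,0)(W), (3,0)(W); every one is W ⇒ L
(6,2): moves to (4,2)(W), (3,2)(W), (6,1)(W); every one is W ⇒ L
Every other cell has at least one move into one of the L cells above, so it is W.
(6,3): the move to (3,3) reaches an L cell, so W
(2,1): one of the L cells justified above, so L

(6,3): W, (2,1): L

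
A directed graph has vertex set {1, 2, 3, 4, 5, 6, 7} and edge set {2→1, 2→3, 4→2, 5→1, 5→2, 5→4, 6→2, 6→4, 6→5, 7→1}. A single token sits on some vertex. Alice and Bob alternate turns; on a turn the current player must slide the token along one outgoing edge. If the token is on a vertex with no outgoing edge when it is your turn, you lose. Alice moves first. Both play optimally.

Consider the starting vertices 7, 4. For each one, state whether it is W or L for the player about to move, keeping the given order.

7: W, 4: L

Positions with no move are L. A position that does have a move is losing for the player to move precisely when every available move leads to a winning position for the opponent. Fill in the labels:
Every edge goes from a vertex to one that appears earlier in the order 3, 1, 2, 4, 7, 5, 6, so processing vertices in that order labels each vertex after all of its successors.
3: no outgoing edge → L
1: no outgoing edge → L
2: can move to 1, which is L ⇒ W
4: the only move is to 2(W), a W ⇒ L
7: can move to 1, which is L ⇒ W
5: can move to 4, which is L ⇒ W
6: can move to 4, which is L ⇒ W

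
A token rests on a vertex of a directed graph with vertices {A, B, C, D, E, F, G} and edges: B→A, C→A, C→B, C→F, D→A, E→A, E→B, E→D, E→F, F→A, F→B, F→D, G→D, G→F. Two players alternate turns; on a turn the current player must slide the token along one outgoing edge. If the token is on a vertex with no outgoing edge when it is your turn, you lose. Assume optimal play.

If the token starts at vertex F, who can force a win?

The first player wins.

Work bottom-up. With no move the player to move loses. Otherwise the position is W if at least one move leads to an L position for the opponent, and L if every move leads to a W.
Every edge goes from a vertex to one that appears earlier in the order A, D, B, F, E, C, G, so processing vertices in that order labels each vertex after all of its successors.
A: no outgoing edge → L
D: →A(L), so W
B: →A(L), so W
F: →A(L), so W
E: →A(L), so W
C: →A(L), so W
G: →F(W), D(W) — all W, so L
From F the player to move can move to A, reaching an L position.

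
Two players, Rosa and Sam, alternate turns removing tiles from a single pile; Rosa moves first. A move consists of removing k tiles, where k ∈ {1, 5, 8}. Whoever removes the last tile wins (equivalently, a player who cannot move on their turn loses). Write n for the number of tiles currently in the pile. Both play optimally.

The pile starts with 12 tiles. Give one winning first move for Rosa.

Classify positions by backward induction: terminal positions (no move available) are L. From any other position, the mover wins iff some move reaches an L.
n=0: no move → L
n=1: W (go to 0, an L position)
n=2: L (sole option 1(W) is W)
n=3: W (go to 2, an L position)
n=4: L (sole option 3(W) is W)
n=5: W (go to 4, an L position)
n=6: L (options 5(W), 1(W) are all W)
n=7: W (go to 6, an L position)
n=8: W (go to 0, an L position)
n=9: W (go to 4, an L position)
n=10: W (go to 2, an L position)
n=11: W (go to 6, an L position)
n=12: W (go to 4, an L position)
From 12, the L positions reachable in one move are: 4.

Remove 8, leaving 4.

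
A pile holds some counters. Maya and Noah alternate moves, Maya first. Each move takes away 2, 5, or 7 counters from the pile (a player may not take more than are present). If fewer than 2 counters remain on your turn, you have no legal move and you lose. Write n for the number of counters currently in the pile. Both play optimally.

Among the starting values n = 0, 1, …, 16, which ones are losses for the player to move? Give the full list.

0, 1, 4, 10, 13, 14

Work bottom-up. With no move the player to move loses. Otherwise the position is W if at least one move leads to an L position for the opponent, and L if every move leads to a W.
n=0: no move → L
n=1: no move → L
n=2: W (go to 0, an L position)
n=3: W (go to 1, an L position)
n=4: L (sole option 2(W) is W)
n=5: W (go to 0, an L position)
n=6: W (go to 4, an L position)
n=7: W (go to 0, an L position)
n=8: W (go to 1, an L position)
n=9: W (go to 4, an L position)
n=10: L (options 8(W), 5(W), 3(W) are all W)
n=11: W (go to 4, an L position)
n=12: W (go to 10, an L position)
n=13: L (options 11(W), 8(W), 6(W) are all W)
n=14: L (options 12(W), 9(W), 7(W) are all W)
n=15: W (go to 13, an L position)
n=16: W (go to 14, an L position)
The losing starting values of n are exactly the entries labelled L in this table (6 of them).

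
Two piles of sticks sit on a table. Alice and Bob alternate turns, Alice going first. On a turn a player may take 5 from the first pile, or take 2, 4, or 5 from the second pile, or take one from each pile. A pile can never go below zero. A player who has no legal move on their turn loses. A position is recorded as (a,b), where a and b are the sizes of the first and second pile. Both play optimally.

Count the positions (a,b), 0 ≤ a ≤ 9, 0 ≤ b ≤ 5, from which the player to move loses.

Compute win/loss labels from the base case upward. A position with no move is L. Any other position is W if it can reach an L in one move, else L.
Every move lowers a or b (never raises either), so fill the grid row by row in increasing a, and left to right within a row: each cell's successors are then already labelled.
      b=0  b=1  b=2  b=3  b=4  b=5
a=0:    L    L    W    W    W    W
a=1:    L    W    W    L    W    W
a=2:    L    W    W    L    W    W
a=3:    L    W    W    L    W    W
a=4:    L    W    W    L    W    W
a=5:    W    W    L    L    W    W
a=6:    W    L    L    W    W    W
a=7:    W    L    W    W    L    W
a=8:    W    L    W    W    L    W
a=9:    W    L    W    W    L    W
Cells with no legal move (terminal, hence L): (0,0), (0,1), (1,0), (2,0), (3,0), (4,0).
The remaining L cells, each justified by listing all of its moves:
(1,3): only reaches (1,1)(W), (0,2)(W), all W → L
(2,3): only reaches (2,1)(W), (1,2)(W), all W → L
(3,3): only reaches (3,1)(W), (2,2)(W), all W → L
(4,3): only reaches (4,1)(W), (3,2)(W), all W → L
(5,2): only reaches (0,2)(W), (5,0)(W), (4,1)(W), all W → L
(5,3): only reaches (0,3)(W), (5,1)(W), (4,2)(W), all W → L
(6,1): only reaches (1,1)(W), (5,0)(W), all W → L
(6,2): only reaches (1,2)(W), (6,0)(W), (5,1)(W), all W → L
(7,1): only reaches (2,1)(W), (6,0)(W), all W → L
(7,4): only reaches (2,4)(W), (7,2)(W), (7,0)(W), (6,3)(W), all W → L
(8,1): only reaches (3,1)(W), (7,0)(W), all W → L
(8,4): only reaches (3,4)(W), (8,2)(W), (8,0)(W), (7,3)(W), all W → L
(9,1): only reaches (4,1)(W), (8,0)(W), all W → L
(9,4): only reaches (4,4)(W), (9,2)(W), (9,0)(W), (8,3)(W), all W → L
Every other cell has at least one move into one of the L cells above, so it is W.
L cells per row: a=0: 2, a=1: 2, a=2: 2, a=3: 2, a=4: 2, a=5: 2, a=6: 2, a=7: 2, a=8: 2, a=9: 2; total 20.

20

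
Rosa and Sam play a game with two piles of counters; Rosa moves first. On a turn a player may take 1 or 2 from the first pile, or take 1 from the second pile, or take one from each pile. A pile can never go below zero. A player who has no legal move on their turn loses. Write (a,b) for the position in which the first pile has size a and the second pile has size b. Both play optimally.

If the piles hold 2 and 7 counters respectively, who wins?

Sam wins.

Classify positions by backward induction: terminal positions (no move available) are L. From any other position, the mover wins iff some move reaches an L.
No move ever increases a pile, so every position that can arise here has a ≤ 2 and b ≤ 7; it is enough to label the cells with 0 ≤ a ≤ 2 and 0 ≤ b ≤ 7.
Every move lowers a or b (never raises either), so fill the grid row by row in increasing a, and left to right within a row: each cell's successors are then already labelled.
      b=0  b=1  b=2  b=3  b=4  b=5  b=6  b=7
a=0:    L    W    L    W    L    W    L    W
a=1:    W    W    W    W    W    W    W    W
a=2:    W    L    W    L    W    L    W    L
Cells with no legal move (terminal, hence L): (0,0).
The remaining L cells, each justified by listing all of its moves:
(0,2): →(0,1)(W) only, which is W, so L
(0,4): →(0,3)(W) only, which is W, so L
(0,6): →(0,5)(W) only, which is W, so L
(2,1): →(1,1)(W), (0,1)(W), (2,0)(W), (1,0)(W) — all W, so L
(2,3): →(1,3)(W), (0,3)(W), (2,2)(W), (1,2)(W) — all W, so L
(2,5): →(1,5)(W), (0,5)(W), (2,4)(W), (1,4)(W) — all W, so L
(2,7): →(1,7)(W), (0,7)(W), (2,6)(W), (1,6)(W) — all W, so L
Every other cell has at least one move into one of the L cells above, so it is W.
The starting position (2,7) is L: whatever Rosa does, the opponent receives a W position.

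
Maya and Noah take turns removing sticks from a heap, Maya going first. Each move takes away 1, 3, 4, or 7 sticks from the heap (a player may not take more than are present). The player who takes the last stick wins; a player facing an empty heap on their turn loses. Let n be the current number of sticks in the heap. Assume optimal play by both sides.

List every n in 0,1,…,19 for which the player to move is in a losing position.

Work bottom-up. With no move the player to move loses. Otherwise the position is W if at least one move leads to an L position for the opponent, and L if every move leads to a W.
n=0: no move → L
n=1: can move to 0, which is L ⇒ W
n=2: the only move is to 1(W), a W ⇒ L
n=3: can move to 2, which is L ⇒ W
n=4: can move to 0, which is L ⇒ W
n=5: can move to 2, which is L ⇒ W
n=6: can move to 2, which is L ⇒ W
n=7: can move to 0, which is L ⇒ W
n=8: moves to 7(W), 5(W), 4(W), 1(W); every one is W ⇒ L
n=9: can move to 8, which is L ⇒ W
n=10: moves to 9(W), 7(W), 6(W), 3(W); every one is W ⇒ L
n=11: can move to 10, which is L ⇒ W
n=12: can move to 8, which is L ⇒ W
n=13: can move to 10, which is L ⇒ W
n=14: can move to 10, which is L ⇒ W
n=15: can move to 8, which is L ⇒ W
n=16: moves to 15(W), 13(W), 12(W), 9(W); every one is W ⇒ L
n=17: can move to 16, which is L ⇒ W
n=18: moves to 17(W), 15(W), 14(W), 11(W); every one is W ⇒ L
n=19: can move to 18, which is L ⇒ W
The losing starting values of n are exactly the entries labelled L in this table (6 of them).

0, 2, 8, 10, 16, 18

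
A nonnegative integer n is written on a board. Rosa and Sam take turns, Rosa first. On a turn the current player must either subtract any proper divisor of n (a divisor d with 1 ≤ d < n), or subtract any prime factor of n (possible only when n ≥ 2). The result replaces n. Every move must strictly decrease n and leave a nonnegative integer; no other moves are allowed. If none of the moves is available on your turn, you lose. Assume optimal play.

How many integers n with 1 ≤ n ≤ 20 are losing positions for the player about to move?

Use the standard recursion: the mover loses at a terminal position; elsewhere, the mover wins exactly when some move hands the opponent an L position.
n=0: no move → L
n=1: no move → L
n=2: →0(L), so W
n=3: →0(L), so W
n=4: →2(W), 3(W) — all W, so L
n=5: →0(L), so W
n=6: →4(L), so W
n=7: →0(L), so W
n=8: →4(L), so W
n=9: →6(W), 8(W) — all W, so L
n=10: →9(L), so W
n=11: →0(L), so W
n=12: →9(L), so W
n=13: →0(L), so W
n=14: →7(W), 12(W), 13(W) — all W, so L
n=15: →14(L), so W
n=16: →14(L), so W
n=17: →0(L), so W
n=18: →9(L), so W
n=19: →0(L), so W
n=20: →10(W), 15(W), 16(W), 18(W), 19(W) — all W, so L
L entries with 1 ≤ n ≤ 20 (n=0 is outside the asked range and is not counted): n = 1, 4, 9, 14, 20; that makes 5.

5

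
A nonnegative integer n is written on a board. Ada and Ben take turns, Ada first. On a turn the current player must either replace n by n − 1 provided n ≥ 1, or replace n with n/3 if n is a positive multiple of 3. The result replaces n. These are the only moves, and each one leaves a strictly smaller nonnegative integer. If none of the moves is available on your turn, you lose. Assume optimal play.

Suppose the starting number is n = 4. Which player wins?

Ben wins.

Work bottom-up. With no move the player to move loses. Otherwise the position is W if at least one move leads to an L position for the opponent, and L if every move leads to a W.
n=0: no move → L
n=1: →0(L), so W
n=2: →1(W) only, which is W, so L
n=3: →2(L), so W
n=4: →3(W) only, which is W, so L
The starting position 4 is L: whatever Ada does, the opponent receives a W position.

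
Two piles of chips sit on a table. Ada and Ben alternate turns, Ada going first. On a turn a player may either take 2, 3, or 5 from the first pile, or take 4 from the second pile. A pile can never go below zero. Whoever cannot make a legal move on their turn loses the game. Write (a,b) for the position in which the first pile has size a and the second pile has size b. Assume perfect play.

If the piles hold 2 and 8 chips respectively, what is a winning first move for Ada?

Label each position W (a win for the player to move) or L (a loss). A position with no legal move is L; any other position is W exactly when some move reaches an L, and L when every move reaches a W.
No move ever increases a pile, so every position that can arise here has a ≤ 2 and b ≤ 8; it is enough to label the cells with 0 ≤ a ≤ 2 and 0 ≤ b ≤ 8.
Every move lowers a or b (never raises either), so fill the grid row by row in increasing a, and left to right within a row: each cell's successors are then already labelled.
      b=0  b=1  b=2  b=3  b=4  b=5  b=6  b=7  b=8
a=0:    L    L    L    L    W    W    W    W    L
a=1:    L    L    L    L    W    W    W    W    L
a=2:    W    W    W    W    L    L    L    L    W
Cells with no legal move (terminal, hence L): (0,0), (0,1), (0,2), (0,3), (1,0), (1,1), (1,2), (1,3).
The remaining L cells, each justified by listing all of its moves:
(0,8): →(0,4)(W) only, which is W, so L
(1,8): →(1,4)(W) only, which is W, so L
(2,4): →(0,4)(W), (2,0)(W) — all W, so L
(2,5): →(0,5)(W), (2,1)(W) — all W, so L
(2,6): →(0,6)(W), (2,2)(W) — all W, so L
(2,7): →(0,7)(W), (2,3)(W) — all W, so L
Every other cell has at least one move into one of the L cells above, so it is W.
From (2,8), the L positions reachable in one move are: (0,8), (2,4). Any move reaching one of these is winning.

Move to (0,8).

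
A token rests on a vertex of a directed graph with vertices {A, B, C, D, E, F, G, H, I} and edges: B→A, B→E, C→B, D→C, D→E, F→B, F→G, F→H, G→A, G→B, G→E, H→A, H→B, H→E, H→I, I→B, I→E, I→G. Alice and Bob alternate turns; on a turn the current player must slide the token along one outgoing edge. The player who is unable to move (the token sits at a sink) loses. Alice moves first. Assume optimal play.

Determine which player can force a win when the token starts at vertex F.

Label each position W (a win for the player to move) or L (a loss). A position with no legal move is L; any other position is W exactly when some move reaches an L, and L when every move reaches a W.
Every edge goes from a vertex to one that appears earlier in the order A, E, B, C, G, I, H, F, D, so processing vertices in that order labels each vertex after all of its successors.
A: no outgoing edge → L
E: no outgoing edge → L
B: can move to E, which is L ⇒ W
C: the only move is to B(W), a W ⇒ L
G: can move to E, which is L ⇒ W
I: can move to E, which is L ⇒ W
H: can move to E, which is L ⇒ W
F: moves to H(W), G(W), B(W); every one is W ⇒ L
D: can move to C, which is L ⇒ W
Every move from F reaches a W position, so the mover loses.

Bob wins.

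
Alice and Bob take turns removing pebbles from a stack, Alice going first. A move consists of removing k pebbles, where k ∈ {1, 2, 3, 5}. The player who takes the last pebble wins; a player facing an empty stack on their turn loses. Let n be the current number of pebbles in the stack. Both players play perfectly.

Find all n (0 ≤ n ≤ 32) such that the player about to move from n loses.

Build the W/L table. Terminal = L. A non-terminal position is W if it has a move to some L; otherwise it is L.
n=0: no move → L
n=1: reaches L-position 0 → W
n=2: reaches L-position 0 → W
n=3: reaches L-position 0 → W
n=4: only reaches 3(W), 2(W), 1(W), all W → L
n=5: reaches L-position 4 → W
n=6: reaches L-position 4 → W
n=7: reaches L-position 4 → W
n=8: only reaches 7(W), 6(W), 5(W), 3(W), all W → L
n=9: reaches L-position 8 → W
n=10: reaches L-position 8 → W
n=11: reaches L-position 8 → W
n=12: only reaches 11(W), 10(W), 9(W), 7(W), all W → L
n=13: reaches L-position 12 → W
n=14: reaches L-position 12 → W
n=15: reaches L-position 12 → W
n=16: only reaches 15(W), 14(W), 13(W), 11(W), all W → L
n=17: reaches L-position 16 → W
n=18: reaches L-position 16 → W
n=19: reaches L-position 16 → W
n=20: only reaches 19(W), 18(W), 17(W), 15(W), all W → L
n=21: reaches L-position 20 → W
n=22: reaches L-position 20 → W
n=23: reaches L-position 20 → W
n=24: only reaches 23(W), 22(W), 21(W), 19(W), all W → L
n=25: reaches L-position 24 → W
n=26: reaches L-position 24 → W
n=27: reaches L-position 24 → W
n=28: only reaches 27(W), 26(W), 25(W), 23(W), all W → L
n=29: reaches L-position 28 → W
n=30: reaches L-position 28 → W
n=31: reaches L-position 28 → W
n=32: only reaches 31(W), 30(W), 29(W), 27(W), all W → L
Reading off the rows marked L gives the requested list; there are 9 such values of n.

0, 4, 8, 12, 16, 20, 24, 28, 32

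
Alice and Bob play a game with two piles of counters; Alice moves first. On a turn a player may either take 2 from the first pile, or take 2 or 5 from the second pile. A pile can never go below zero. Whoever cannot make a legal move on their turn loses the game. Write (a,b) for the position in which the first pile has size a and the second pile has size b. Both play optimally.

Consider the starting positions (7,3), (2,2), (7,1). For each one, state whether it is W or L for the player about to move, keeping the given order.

Build the W/L table. Terminal = L. A non-terminal position is W if it has a move to some L; otherwise it is L.
No move ever increases a pile, so every position that can arise here has a ≤ 7 and b ≤ 3; it is enough to label the cells with 0 ≤ a ≤ 7 and 0 ≤ b ≤ 3.
Every move lowers a or b (never raises either), so fill the grid row by row in increasing a, and left to right within a row: each cell's successors are then already labelled.
      b=0  b=1  b=2  b=3
a=0:    L    L    W    W
a=1:    L    L    W    W
a=2:    W    W    L    L
a=3:    W    W    L    L
a=4:    L    L    W    W
a=5:    L    L    W    W
a=6:    W    W    L    L
a=7:    W    W    L    L
Cells with no legal move (terminal, hence L): (0,0), (0,1), (1,0), (1,1).
The remaining L cells, each justified by listing all of its moves:
(2,2): →(0,2)(W), (2,0)(W) — all W, so L
(2,3): →(0,3)(W), (2,1)(W) — all W, so L
(3,2): →(1,2)(W), (3,0)(W) — all W, so L
(3,3): →(1,3)(W), (3,1)(W) — all W, so L
(4,0): →(2,0)(W) only, which is W, so L
(4,1): →(2,1)(W) only, which is W, so L
(5,0): →(3,0)(W) only, which is W, so L
(5,1): →(3,1)(W) only, which is W, so L
(6,2): →(4,2)(W), (6,0)(W) — all W, so L
(6,3): →(4,3)(W), (6,1)(W) — all W, so L
(7,2): →(5,2)(W), (7,0)(W) — all W, so L
(7,3): →(5,3)(W), (7,1)(W) — all W, so L
Every other cell has at least one move into one of the L cells above, so it is W.
(7,3): one of the L cells justified above, so L
(2,2): one of the L cells justified above, so L
(7,1): the move to (5,1) reaches an L cell, so W

(7,3): L, (2,2): L, (7,1): W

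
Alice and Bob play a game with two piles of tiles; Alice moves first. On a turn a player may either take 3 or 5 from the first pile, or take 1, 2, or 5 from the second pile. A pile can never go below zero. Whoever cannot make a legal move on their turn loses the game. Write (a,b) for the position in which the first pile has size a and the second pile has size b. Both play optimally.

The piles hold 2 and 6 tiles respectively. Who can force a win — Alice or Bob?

Bob wins.

Label each position W (a win for the player to move) or L (a loss). A position with no legal move is L; any other position is W exactly when some move reaches an L, and L when every move reaches a W.
No move ever increases a pile, so every position that can arise here has a ≤ 2 and b ≤ 6; it is enough to label the cells with 0 ≤ a ≤ 2 and 0 ≤ b ≤ 6.
Every move lowers a or b (never raises either), so fill the grid row by row in increasing a, and left to right within a row: each cell's successors are then already labelled.
      b=0  b=1  b=2  b=3  b=4  b=5  b=6
a=0:    L    W    W    L    W    W    L
a=1:    L    W    W    L    W    W    L
a=2:    L    W    W    L    W    W    L
Cells with no legal move (terminal, hence L): (0,0), (1,0), (2,0).
The remaining L cells, each justified by listing all of its moves:
(0,3): →(0,2)(W), (0,1)(W) — all W, so L
(0,6): →(0,5)(W), (0,4)(W), (0,1)(W) — all W, so L
(1,3): →(1,2)(W), (1,1)(W) — all W, so L
(1,6): →(1,5)(W), (1,4)(W), (1,1)(W) — all W, so L
(2,3): →(2,2)(W), (2,1)(W) — all W, so L
(2,6): →(2,5)(W), (2,4)(W), (2,1)(W) — all W, so L
Every other cell has at least one move into one of the L cells above, so it is W.
Every move from (2,6) reaches a W position, so the mover loses.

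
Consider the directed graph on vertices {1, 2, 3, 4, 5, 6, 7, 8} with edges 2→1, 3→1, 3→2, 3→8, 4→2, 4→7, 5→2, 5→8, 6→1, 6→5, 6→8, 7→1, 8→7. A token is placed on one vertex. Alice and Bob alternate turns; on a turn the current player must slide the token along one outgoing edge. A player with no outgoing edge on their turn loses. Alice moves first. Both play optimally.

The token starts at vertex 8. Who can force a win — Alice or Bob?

Positions with no move are L. A position that does have a move is losing for the player to move precisely when every available move leads to a winning position for the opponent. Fill in the labels:
Every edge goes from a vertex to one that appears earlier in the order 1, 7, 8, 2, 5, 6, 3, 4, so processing vertices in that order labels each vertex after all of its successors.
1: no outgoing edge → L
7: W (go to 1, an L position)
8: L (sole option 7(W) is W)
2: W (go to 1, an L position)
5: W (go to 8, an L position)
6: W (go to 8, an L position)
3: W (go to 8, an L position)
4: L (options 2(W), 7(W) are all W)
The starting position 8 is L: whatever Alice does, the opponent receives a W position.

Bob wins.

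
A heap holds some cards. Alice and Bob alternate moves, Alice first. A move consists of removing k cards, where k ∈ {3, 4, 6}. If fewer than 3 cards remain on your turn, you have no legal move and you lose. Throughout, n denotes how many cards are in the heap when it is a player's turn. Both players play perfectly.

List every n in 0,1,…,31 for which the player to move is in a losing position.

0, 1, 2, 9, 10, 11, 18, 19, 20, 27, 28, 29

Compute win/loss labels from the base case upward. A position with no move is L. Any other position is W if it can reach an L in one move, else L.
n=0: no move → L
n=1: no move → L
n=2: no move → L
n=3: →0(L), so W
n=4: →1(L), so W
n=5: →2(L), so W
n=6: →2(L), so W
n=7: →1(L), so W
n=8: →2(L), so W
n=9: →6(W), 5(W), 3(W) — all W, so L
n=10: →7(W), 6(W), 4(W) — all W, so L
n=11: →8(W), 7(W), 5(W) — all W, so L
n=12: →9(L), so W
n=13: →10(L), so W
n=14: →11(L), so W
n=15: →11(L), so W
n=16: →10(L), so W
n=17: →11(L), so W
n=18: →15(W), 14(W), 12(W) — all W, so L
n=19: →16(W), 15(W), 13(W) — all W, so L
n=20: →17(W), 16(W), 14(W) — all W, so L
n=21: →18(L), so W
n=22: →19(L), so W
n=23: →20(L), so W
n=24: →20(L), so W
n=25: →19(L), so W
n=26: →20(L), so W
n=27: →24(W), 23(W), 21(W) — all W, so L
n=28: →25(W), 24(W), 22(W) — all W, so L
n=29: →26(W), 25(W), 23(W) — all W, so L
n=30: →27(L), so W
n=31: →28(L), so W
Reading off the rows marked L gives the requested list; there are 12 such values of n.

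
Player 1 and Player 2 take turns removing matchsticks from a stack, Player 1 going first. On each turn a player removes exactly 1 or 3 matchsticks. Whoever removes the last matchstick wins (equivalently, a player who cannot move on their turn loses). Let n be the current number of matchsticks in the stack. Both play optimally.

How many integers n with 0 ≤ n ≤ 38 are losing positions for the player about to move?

20

Build the W/L table. Terminal = L. A non-terminal position is W if it has a move to some L; otherwise it is L.
n=0: no move → L
n=1: →0(L), so W
n=2: →1(W) only, which is W, so L
n=3: →2(L), so W
n=4: →3(W), 1(W) — all W, so L
n=5: →4(L), so W
n=6: →5(W), 3(W) — all W, so L
n=7: →6(L), so W
n=8: →7(W), 5(W) — all W, so L
n=9: →8(L), so W
n=10: →9(W), 7(W) — all W, so L
n=11: →10(L), so W
n=12: →11(W), 9(W) — all W, so L
n=13: →12(L), so W
n=14: →13(W), 11(W) — all W, so L
n=15: →14(L), so W
n=16: →15(W), 13(W) — all W, so L
n=17: →16(L), so W
n=18: →17(W), 15(W) — all W, so L
n=19: →18(L), so W
n=20: →19(W), 17(W) — all W, so L
n=21: →20(L), so W
n=22: →21(W), 19(W) — all W, so L
n=23: →22(L), so W
n=24: →23(W), 21(W) — all W, so L
n=25: →24(L), so W
n=26: →25(W), 23(W) — all W, so L
n=27: →26(L), so W
n=28: →27(W), 25(W) — all W, so L
n=29: →28(L), so W
n=30: →29(W), 27(W) — all W, so L
n=31: →30(L), so W
n=32: →31(W), 29(W) — all W, so L
n=33: →32(L), so W
n=34: →33(W), 31(W) — all W, so L
n=35: →34(L), so W
n=36: →35(W), 33(W) — all W, so L
n=37: →36(L), so W
n=38: →37(W), 35(W) — all W, so L
L entries with 0 ≤ n ≤ 38: n = 0, 2, 4, 6, 8, 10, 12, 14, 16, 18, 20, 22, 24, 26, 28, 30, 32, 34, 36, 38; that makes 20.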